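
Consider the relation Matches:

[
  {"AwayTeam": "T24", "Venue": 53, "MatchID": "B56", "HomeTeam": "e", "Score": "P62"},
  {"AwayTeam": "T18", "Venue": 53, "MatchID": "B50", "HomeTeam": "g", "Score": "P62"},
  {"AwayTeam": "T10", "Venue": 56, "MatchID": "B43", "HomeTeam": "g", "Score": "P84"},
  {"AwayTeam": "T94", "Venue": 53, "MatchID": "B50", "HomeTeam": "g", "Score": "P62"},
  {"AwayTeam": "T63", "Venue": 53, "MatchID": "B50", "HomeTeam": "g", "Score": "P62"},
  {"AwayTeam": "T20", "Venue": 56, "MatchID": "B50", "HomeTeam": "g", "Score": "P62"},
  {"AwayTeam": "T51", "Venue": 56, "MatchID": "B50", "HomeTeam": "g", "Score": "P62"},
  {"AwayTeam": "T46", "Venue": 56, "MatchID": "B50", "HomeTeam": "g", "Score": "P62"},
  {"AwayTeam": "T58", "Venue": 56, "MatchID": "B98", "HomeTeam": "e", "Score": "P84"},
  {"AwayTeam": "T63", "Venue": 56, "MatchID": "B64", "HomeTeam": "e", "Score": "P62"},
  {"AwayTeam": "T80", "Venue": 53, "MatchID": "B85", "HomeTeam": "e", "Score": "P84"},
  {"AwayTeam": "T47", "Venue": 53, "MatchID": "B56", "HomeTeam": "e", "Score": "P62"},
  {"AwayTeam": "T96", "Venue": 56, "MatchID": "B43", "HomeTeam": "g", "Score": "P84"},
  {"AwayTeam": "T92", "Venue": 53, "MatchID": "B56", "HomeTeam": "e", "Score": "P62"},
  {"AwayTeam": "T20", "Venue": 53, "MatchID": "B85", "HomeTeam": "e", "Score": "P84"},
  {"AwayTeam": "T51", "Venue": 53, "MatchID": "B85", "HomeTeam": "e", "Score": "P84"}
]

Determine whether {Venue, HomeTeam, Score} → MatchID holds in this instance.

(Venue=53, HomeTeam=e, Score=P62): 3 rows → MatchID = B56, B56, B56 ✓
(Venue=53, HomeTeam=g, Score=P62): 3 rows → MatchID = B50, B50, B50 ✓
(Venue=56, HomeTeam=g, Score=P84): 2 rows → MatchID = B43, B43 ✓
(Venue=56, HomeTeam=g, Score=P62): 3 rows → MatchID = B50, B50, B50 ✓
(Venue=56, HomeTeam=e, Score=P84): 1 row → MatchID = B98 ✓
(Venue=56, HomeTeam=e, Score=P62): 1 row → MatchID = B64 ✓
(Venue=53, HomeTeam=e, Score=P84): 3 rows → MatchID = B85, B85, B85 ✓
Every {Venue, HomeTeam, Score} value is associated with a single MatchID value, so {Venue, HomeTeam, Score} → MatchID holds.

Yes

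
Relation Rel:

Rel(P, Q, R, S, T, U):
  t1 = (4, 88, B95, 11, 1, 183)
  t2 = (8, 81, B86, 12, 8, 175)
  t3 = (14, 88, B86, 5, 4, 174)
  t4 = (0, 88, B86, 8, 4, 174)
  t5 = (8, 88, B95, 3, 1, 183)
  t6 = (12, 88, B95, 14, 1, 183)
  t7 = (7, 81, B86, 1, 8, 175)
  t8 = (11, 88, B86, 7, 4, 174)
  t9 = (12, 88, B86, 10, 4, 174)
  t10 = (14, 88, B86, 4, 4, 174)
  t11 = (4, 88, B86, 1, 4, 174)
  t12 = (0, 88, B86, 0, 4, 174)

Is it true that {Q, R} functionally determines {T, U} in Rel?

Yes

(Q=88, R=B95): rows 1, 5, 6 → {T,U} = (1, 183), (1, 183), (1, 183) ✓
(Q=81, R=B86): rows 2, 7 → {T,U} = (8, 175), (8, 175) ✓
(Q=88, R=B86): rows 3, 4, 8, 9, 10, 11, 12 → {T,U} = (4, 174), (4, 174), (4, 174), (4, 174), (4, 174), (4, 174), (4, 174) ✓
Every {Q, R} value is associated with a single {T, U} value, so {Q, R} -> {T, U} holds.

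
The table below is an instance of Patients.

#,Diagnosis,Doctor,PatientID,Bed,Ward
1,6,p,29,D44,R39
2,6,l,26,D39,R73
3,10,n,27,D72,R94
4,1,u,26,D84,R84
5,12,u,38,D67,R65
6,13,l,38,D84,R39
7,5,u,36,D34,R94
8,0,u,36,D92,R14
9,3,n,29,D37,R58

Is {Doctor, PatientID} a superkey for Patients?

Rows 7 and 8 have the same {Doctor, PatientID} value (Doctor=u, PatientID=36) but are distinct tuples, so {Doctor, PatientID} does not determine every attribute — not a superkey.

No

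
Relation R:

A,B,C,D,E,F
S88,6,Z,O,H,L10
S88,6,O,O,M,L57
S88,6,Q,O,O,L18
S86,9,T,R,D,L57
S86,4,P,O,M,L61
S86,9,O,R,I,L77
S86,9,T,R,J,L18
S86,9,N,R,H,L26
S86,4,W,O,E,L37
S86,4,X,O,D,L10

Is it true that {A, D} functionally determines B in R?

(A=S88, D=O): 3 rows → B = 6, 6, 6 ✓
(A=S86, D=R): 4 rows → B = 9, 9, 9, 9 ✓
(A=S86, D=O): 3 rows → B = 4, 4, 4 ✓
Every {A, D} value is associated with a single B value, so {A, D} → B holds.

Yes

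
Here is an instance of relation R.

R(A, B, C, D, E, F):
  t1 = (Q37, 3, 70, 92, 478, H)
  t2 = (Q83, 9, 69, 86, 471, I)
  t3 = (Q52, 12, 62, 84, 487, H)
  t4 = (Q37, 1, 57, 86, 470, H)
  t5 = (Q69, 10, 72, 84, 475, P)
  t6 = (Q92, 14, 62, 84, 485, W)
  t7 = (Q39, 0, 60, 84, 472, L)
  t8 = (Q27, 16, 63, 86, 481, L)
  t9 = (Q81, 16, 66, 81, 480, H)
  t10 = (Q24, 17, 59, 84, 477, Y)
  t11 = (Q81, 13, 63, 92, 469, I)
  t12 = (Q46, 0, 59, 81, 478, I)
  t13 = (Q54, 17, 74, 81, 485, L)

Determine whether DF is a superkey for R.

Yes

All 13 rows have distinct DF values, so DF → (all attributes) holds and DF is a superkey.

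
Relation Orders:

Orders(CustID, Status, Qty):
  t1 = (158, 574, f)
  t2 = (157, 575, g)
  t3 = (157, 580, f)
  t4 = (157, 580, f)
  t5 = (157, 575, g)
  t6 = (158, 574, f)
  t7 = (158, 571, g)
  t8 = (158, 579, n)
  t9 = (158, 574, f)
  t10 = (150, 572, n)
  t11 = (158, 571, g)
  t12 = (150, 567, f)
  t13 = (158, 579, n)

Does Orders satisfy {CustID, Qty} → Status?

Yes

(CustID=158, Qty=f): rows 1, 6, 9 → Status = 574, 574, 574 ✓
(CustID=157, Qty=g): rows 2, 5 → Status = 575, 575 ✓
(CustID=157, Qty=f): rows 3, 4 → Status = 580, 580 ✓
(CustID=158, Qty=g): rows 7, 11 → Status = 571, 571 ✓
(CustID=158, Qty=n): rows 8, 13 → Status = 579, 579 ✓
(CustID=150, Qty=n): row 10 → Status = 572 ✓
(CustID=150, Qty=f): row 12 → Status = 567 ✓
Every {CustID, Qty} value is associated with a single Status value, so {CustID, Qty} → Status holds.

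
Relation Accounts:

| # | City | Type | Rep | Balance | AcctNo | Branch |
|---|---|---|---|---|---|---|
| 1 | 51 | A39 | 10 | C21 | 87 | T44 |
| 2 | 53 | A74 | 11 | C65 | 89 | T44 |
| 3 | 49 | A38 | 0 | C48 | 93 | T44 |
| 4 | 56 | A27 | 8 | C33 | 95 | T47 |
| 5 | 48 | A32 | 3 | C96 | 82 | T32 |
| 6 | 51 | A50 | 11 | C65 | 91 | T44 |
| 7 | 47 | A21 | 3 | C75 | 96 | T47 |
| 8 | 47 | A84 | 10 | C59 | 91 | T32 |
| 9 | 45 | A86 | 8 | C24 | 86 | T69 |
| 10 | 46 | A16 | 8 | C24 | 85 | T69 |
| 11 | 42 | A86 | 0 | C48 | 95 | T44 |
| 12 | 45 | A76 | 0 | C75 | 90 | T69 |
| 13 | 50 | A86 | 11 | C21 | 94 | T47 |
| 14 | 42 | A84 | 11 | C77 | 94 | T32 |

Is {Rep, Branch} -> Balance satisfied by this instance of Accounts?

(Rep=10, Branch=T44): row 1 → Balance = C21 ✓
(Rep=11, Branch=T44): rows 2, 6 → Balance = C65, C65 ✓
(Rep=0, Branch=T44): rows 3, 11 → Balance = C48, C48 ✓
(Rep=8, Branch=T47): row 4 → Balance = C33 ✓
(Rep=3, Branch=T32): row 5 → Balance = C96 ✓
(Rep=3, Branch=T47): row 7 → Balance = C75 ✓
(Rep=10, Branch=T32): row 8 → Balance = C59 ✓
(Rep=8, Branch=T69): rows 9, 10 → Balance = C24, C24 ✓
(Rep=0, Branch=T69): row 12 → Balance = C75 ✓
(Rep=11, Branch=T47): row 13 → Balance = C21 ✓
(Rep=11, Branch=T32): row 14 → Balance = C77 ✓
Every {Rep, Branch} value is associated with a single Balance value, so {Rep, Branch} -> Balance holds.

Yes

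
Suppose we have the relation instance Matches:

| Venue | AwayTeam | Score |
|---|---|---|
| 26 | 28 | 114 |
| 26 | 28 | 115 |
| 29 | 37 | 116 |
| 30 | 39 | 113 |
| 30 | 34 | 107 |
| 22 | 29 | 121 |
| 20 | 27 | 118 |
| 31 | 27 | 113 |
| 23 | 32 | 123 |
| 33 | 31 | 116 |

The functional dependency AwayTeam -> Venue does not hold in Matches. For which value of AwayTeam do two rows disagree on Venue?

AwayTeam=28: 2 rows → Venue = 26, 26 ✓
AwayTeam=37: 1 row → Venue = 29 ✓
AwayTeam=39: 1 row → Venue = 30 ✓
AwayTeam=34: 1 row → Venue = 30 ✓
AwayTeam=29: 1 row → Venue = 22 ✓
AwayTeam=27: 2 rows → Venue takes values {20, 31} — violation
AwayTeam=32: 1 row → Venue = 23 ✓
AwayTeam=31: 1 row → Venue = 33 ✓
The only AwayTeam value with inconsistent Venue is AwayTeam=27.

27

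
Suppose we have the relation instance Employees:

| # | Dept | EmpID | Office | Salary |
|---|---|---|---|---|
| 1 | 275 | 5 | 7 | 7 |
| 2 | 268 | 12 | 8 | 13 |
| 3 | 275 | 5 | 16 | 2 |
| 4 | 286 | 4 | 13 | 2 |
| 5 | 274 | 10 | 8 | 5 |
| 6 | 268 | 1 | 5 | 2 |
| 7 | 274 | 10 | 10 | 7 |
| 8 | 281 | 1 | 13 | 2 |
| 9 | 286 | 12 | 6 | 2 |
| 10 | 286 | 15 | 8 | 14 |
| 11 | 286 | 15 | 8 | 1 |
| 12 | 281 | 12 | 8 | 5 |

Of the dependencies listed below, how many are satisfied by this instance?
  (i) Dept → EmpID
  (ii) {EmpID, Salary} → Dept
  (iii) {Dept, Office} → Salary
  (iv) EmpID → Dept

0

(i) Dept → EmpID: Dept=268: rows 2, 6 → EmpID takes values {12, 1} — violation; Dept=286: rows 4, 9, 10, 11 → EmpID takes values {4, 12, 15} — violation; Dept=281: rows 8, 12 → EmpID takes values {1, 12} — violation — fails.
(ii) {EmpID, Salary} → Dept: (EmpID=1, Salary=2): rows 6, 8 → Dept takes values {268, 281} — violation — fails.
(iii) {Dept, Office} → Salary: (Dept=286, Office=8): rows 10, 11 → Salary takes values {14, 1} — violation — fails.
(iv) EmpID → Dept: EmpID=12: rows 2, 9, 12 → Dept takes values {268, 286, 281} — violation; EmpID=1: rows 6, 8 → Dept takes values {268, 281} — violation — fails.
None of the 4 dependencies hold.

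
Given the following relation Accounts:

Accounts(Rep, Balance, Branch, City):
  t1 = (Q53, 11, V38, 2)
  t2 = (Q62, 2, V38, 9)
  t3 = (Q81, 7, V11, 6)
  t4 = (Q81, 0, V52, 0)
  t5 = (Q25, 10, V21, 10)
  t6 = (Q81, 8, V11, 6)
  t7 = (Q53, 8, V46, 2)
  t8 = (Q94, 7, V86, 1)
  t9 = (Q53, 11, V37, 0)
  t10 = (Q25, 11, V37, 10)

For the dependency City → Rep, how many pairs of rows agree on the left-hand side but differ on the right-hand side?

City=2: all 2 rows agree on Rep — 0 pairs.
City=6: all 2 rows agree on Rep — 0 pairs.
City=0: violating pairs (4,9) — 1 pair.
City=10: all 2 rows agree on Rep — 0 pairs.

1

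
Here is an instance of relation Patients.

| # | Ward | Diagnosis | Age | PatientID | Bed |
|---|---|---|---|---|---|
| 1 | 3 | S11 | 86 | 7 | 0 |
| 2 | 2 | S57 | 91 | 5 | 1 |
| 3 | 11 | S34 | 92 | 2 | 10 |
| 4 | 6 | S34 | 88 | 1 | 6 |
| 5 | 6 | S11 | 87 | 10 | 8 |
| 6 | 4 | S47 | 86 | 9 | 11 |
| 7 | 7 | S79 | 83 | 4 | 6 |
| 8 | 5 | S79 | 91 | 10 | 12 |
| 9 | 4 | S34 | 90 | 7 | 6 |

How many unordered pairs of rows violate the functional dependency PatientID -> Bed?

2

PatientID=7: violating pairs (1,9) — 1 pair.
PatientID=10: violating pairs (5,8) — 1 pair.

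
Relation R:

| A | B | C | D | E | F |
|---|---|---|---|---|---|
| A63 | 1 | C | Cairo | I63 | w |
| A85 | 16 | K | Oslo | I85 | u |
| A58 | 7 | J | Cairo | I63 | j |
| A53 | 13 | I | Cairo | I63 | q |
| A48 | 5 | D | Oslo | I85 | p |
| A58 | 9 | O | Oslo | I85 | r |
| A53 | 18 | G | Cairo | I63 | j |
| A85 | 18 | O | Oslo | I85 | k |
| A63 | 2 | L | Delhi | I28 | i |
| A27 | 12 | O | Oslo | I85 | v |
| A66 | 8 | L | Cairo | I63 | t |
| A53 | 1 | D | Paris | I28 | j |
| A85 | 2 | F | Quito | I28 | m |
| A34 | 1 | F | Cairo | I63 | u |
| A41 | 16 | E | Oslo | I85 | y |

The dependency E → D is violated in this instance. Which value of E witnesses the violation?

I28

E=I63: 6 rows → D = Cairo, Cairo, Cairo, Cairo, Cairo, Cairo ✓
E=I85: 6 rows → D = Oslo, Oslo, Oslo, Oslo, Oslo, Oslo ✓
E=I28: 3 rows → D takes values {Delhi, Paris, Quito} — violation
The only E value with inconsistent D is E=I28.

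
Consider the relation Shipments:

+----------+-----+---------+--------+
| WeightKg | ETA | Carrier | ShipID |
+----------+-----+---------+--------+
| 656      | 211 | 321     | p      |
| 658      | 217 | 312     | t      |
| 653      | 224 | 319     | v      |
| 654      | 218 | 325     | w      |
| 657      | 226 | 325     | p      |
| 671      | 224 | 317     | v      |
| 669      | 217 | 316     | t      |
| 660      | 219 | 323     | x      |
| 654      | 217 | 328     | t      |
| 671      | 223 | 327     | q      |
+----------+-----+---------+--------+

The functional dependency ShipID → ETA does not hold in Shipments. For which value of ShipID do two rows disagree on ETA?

p

ShipID=p: 2 rows → ETA takes values {211, 226} — violation
ShipID=t: 3 rows → ETA = 217, 217, 217 ✓
ShipID=v: 2 rows → ETA = 224, 224 ✓
ShipID=w: 1 row → ETA = 218 ✓
ShipID=x: 1 row → ETA = 219 ✓
ShipID=q: 1 row → ETA = 223 ✓
The only ShipID value with inconsistent ETA is ShipID=p.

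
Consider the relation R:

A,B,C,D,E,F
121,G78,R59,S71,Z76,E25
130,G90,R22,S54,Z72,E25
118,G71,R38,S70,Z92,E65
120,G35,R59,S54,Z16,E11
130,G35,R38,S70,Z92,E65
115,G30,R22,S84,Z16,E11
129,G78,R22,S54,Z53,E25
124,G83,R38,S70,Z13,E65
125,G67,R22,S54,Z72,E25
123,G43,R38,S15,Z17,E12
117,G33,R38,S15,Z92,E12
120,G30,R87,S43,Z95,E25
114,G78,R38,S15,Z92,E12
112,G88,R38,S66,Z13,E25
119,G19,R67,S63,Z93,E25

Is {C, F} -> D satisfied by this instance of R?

Yes

(C=R59, F=E25): 1 row → D = S71 ✓
(C=R22, F=E25): 3 rows → D = S54, S54, S54 ✓
(C=R38, F=E65): 3 rows → D = S70, S70, S70 ✓
(C=R59, F=E11): 1 row → D = S54 ✓
(C=R22, F=E11): 1 row → D = S84 ✓
(C=R38, F=E12): 3 rows → D = S15, S15, S15 ✓
(C=R87, F=E25): 1 row → D = S43 ✓
(C=R38, F=E25): 1 row → D = S66 ✓
(C=R67, F=E25): 1 row → D = S63 ✓
Every {C, F} value is associated with a single D value, so {C, F} -> D holds.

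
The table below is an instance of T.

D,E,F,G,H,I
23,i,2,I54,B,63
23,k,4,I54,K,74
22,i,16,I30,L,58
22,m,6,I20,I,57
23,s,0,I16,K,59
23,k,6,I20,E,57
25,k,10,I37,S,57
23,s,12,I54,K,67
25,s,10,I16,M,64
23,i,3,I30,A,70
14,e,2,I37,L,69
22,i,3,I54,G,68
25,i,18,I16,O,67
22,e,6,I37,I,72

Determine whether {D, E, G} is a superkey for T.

Yes

All 14 rows have distinct {D, E, G} values, so {D, E, G} → (all attributes) holds and {D, E, G} is a superkey.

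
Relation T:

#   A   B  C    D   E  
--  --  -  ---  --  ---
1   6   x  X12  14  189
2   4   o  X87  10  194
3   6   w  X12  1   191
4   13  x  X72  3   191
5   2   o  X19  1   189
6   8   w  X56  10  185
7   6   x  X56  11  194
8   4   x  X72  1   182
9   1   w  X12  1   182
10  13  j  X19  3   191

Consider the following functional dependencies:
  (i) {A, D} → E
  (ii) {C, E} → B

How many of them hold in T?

2

(i) {A, D} → E: every LHS value maps to a single RHS value — holds.
(ii) {C, E} → B: every LHS value maps to a single RHS value — holds.
2 of the 2 dependencies hold.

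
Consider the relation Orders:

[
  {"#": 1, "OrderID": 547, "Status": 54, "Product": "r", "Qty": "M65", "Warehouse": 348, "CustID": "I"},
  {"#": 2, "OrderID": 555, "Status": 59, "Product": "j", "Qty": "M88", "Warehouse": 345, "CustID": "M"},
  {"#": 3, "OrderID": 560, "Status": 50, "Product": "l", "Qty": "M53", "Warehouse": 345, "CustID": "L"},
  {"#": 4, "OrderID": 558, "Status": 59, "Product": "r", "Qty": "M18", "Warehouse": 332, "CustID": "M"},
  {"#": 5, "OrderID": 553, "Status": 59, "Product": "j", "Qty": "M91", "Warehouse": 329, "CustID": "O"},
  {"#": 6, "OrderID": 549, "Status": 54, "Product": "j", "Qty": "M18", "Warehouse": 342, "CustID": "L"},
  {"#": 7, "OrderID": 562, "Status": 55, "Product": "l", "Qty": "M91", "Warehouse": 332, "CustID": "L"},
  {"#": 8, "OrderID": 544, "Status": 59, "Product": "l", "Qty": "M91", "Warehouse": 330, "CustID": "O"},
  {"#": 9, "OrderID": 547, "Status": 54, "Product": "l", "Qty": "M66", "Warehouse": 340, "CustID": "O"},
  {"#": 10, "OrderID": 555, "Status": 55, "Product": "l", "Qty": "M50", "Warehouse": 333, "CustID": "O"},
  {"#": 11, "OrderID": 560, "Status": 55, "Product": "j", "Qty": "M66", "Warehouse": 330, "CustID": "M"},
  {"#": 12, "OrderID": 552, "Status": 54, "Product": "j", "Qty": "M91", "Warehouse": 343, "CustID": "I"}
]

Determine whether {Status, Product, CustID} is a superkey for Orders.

All 12 rows have distinct {Status, Product, CustID} values, so {Status, Product, CustID} → (all attributes) holds and {Status, Product, CustID} is a superkey.

Yes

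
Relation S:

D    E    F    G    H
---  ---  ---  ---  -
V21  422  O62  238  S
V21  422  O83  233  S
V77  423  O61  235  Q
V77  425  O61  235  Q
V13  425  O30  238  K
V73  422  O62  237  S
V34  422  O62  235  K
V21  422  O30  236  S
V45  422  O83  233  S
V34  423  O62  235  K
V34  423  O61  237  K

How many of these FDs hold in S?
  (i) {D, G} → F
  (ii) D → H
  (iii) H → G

2

(i) {D, G} → F: every LHS value maps to a single RHS value — holds.
(ii) D → H: every LHS value maps to a single RHS value — holds.
(iii) H → G: H=S: 5 rows → G takes values {238, 233, 237, 236} — violation; H=K: 4 rows → G takes values {238, 235, 237} — violation — fails.
2 of the 3 dependencies hold.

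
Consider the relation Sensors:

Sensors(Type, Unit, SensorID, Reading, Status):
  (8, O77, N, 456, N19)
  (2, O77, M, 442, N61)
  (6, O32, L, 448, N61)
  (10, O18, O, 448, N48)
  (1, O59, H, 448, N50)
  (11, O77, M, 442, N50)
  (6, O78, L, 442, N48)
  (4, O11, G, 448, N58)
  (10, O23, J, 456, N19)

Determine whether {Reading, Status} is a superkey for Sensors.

Two distinct rows share (Reading=456, Status=N19), so {Reading, Status} does not determine every attribute — not a superkey.

No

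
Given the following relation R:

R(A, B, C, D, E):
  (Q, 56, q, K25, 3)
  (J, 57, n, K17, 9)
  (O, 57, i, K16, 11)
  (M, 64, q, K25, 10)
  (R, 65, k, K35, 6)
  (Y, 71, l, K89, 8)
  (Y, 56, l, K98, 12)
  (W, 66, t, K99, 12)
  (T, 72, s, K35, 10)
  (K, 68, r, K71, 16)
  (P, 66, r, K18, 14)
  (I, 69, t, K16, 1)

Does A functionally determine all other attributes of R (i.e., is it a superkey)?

No

Two distinct rows share A=Y, so A does not determine every attribute — not a superkey.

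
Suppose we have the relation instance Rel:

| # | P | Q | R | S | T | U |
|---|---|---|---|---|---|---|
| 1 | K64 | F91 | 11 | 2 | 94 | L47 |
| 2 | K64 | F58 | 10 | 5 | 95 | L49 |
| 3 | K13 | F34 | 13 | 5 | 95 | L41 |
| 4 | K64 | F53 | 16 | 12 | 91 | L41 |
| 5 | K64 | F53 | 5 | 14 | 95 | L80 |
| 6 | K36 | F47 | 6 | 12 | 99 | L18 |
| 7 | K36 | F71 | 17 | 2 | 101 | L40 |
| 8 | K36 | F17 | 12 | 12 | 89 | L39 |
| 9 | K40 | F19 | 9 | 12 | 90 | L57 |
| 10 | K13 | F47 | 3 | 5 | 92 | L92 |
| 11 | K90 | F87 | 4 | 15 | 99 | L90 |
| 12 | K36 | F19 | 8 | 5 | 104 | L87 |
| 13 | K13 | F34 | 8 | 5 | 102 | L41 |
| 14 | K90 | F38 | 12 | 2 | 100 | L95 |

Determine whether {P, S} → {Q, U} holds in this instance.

(P=K64, S=2): row 1 → {Q,U} = (F91, L47) ✓
(P=K64, S=5): row 2 → {Q,U} = (F58, L49) ✓
(P=K13, S=5): rows 3, 10, 13 → {Q,U} takes values {(F34, L41), (F47, L92)} — violation
(P=K64, S=12): row 4 → {Q,U} = (F53, L41) ✓
(P=K64, S=14): row 5 → {Q,U} = (F53, L80) ✓
(P=K36, S=12): rows 6, 8 → {Q,U} takes values {(F47, L18), (F17, L39)} — violation
(P=K36, S=2): row 7 → {Q,U} = (F71, L40) ✓
(P=K40, S=12): row 9 → {Q,U} = (F19, L57) ✓
(P=K90, S=15): row 11 → {Q,U} = (F87, L90) ✓
(P=K36, S=5): row 12 → {Q,U} = (F19, L87) ✓
(P=K90, S=2): row 14 → {Q,U} = (F38, L95) ✓
Two rows agree on {P, S} but differ on {Q, U}, so {P, S} → {Q, U} does not hold.

No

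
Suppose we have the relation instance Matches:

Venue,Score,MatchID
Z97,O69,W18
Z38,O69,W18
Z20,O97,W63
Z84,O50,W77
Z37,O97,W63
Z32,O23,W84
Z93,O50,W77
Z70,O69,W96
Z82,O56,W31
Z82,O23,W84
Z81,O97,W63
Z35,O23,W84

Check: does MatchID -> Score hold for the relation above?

MatchID=W18: 2 rows → Score = O69, O69 ✓
MatchID=W63: 3 rows → Score = O97, O97, O97 ✓
MatchID=W77: 2 rows → Score = O50, O50 ✓
MatchID=W84: 3 rows → Score = O23, O23, O23 ✓
MatchID=W96: 1 row → Score = O69 ✓
MatchID=W31: 1 row → Score = O56 ✓
Every MatchID value is associated with a single Score value, so MatchID -> Score holds.

Yes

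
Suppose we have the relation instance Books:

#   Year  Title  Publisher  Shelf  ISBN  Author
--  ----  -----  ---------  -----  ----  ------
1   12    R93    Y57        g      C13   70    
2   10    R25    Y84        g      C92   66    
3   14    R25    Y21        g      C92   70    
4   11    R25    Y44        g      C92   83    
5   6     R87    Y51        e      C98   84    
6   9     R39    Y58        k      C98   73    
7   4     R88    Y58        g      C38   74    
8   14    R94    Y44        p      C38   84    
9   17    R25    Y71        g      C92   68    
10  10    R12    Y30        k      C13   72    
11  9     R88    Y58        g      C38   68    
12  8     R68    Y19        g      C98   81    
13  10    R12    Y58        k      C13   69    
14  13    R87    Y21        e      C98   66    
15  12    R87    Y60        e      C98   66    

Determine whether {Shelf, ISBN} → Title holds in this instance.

Yes

(Shelf=g, ISBN=C13): row 1 → Title = R93 ✓
(Shelf=g, ISBN=C92): rows 2, 3, 4, 9 → Title = R25, R25, R25, R25 ✓
(Shelf=e, ISBN=C98): rows 5, 14, 15 → Title = R87, R87, R87 ✓
(Shelf=k, ISBN=C98): row 6 → Title = R39 ✓
(Shelf=g, ISBN=C38): rows 7, 11 → Title = R88, R88 ✓
(Shelf=p, ISBN=C38): row 8 → Title = R94 ✓
(Shelf=k, ISBN=C13): rows 10, 13 → Title = R12, R12 ✓
(Shelf=g, ISBN=C98): row 12 → Title = R68 ✓
Every {Shelf, ISBN} value is associated with a single Title value, so {Shelf, ISBN} → Title holds.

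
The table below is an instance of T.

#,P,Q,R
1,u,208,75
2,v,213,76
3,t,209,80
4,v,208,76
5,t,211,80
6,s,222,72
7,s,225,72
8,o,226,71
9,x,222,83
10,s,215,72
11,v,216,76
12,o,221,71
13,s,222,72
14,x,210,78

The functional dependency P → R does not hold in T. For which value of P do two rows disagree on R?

P=u: row 1 → R = 75 ✓
P=v: rows 2, 4, 11 → R = 76, 76, 76 ✓
P=t: rows 3, 5 → R = 80, 80 ✓
P=s: rows 6, 7, 10, 13 → R = 72, 72, 72, 72 ✓
P=o: rows 8, 12 → R = 71, 71 ✓
P=x: rows 9, 14 → R takes values {83, 78} — violation
The only P value with inconsistent R is P=x.

x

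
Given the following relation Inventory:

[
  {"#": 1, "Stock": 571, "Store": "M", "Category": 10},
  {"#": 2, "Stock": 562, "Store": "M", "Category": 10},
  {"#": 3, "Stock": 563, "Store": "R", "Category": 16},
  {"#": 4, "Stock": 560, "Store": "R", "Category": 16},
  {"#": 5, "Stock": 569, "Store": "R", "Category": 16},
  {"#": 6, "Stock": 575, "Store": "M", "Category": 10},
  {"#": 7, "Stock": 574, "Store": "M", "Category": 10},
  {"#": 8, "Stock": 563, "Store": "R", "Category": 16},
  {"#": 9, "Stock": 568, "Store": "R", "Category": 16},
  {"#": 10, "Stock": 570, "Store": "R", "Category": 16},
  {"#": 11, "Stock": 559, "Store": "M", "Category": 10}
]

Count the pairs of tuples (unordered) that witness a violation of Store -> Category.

Store=M: all 5 rows agree on Category — 0 pairs.
Store=R: all 6 rows agree on Category — 0 pairs.

0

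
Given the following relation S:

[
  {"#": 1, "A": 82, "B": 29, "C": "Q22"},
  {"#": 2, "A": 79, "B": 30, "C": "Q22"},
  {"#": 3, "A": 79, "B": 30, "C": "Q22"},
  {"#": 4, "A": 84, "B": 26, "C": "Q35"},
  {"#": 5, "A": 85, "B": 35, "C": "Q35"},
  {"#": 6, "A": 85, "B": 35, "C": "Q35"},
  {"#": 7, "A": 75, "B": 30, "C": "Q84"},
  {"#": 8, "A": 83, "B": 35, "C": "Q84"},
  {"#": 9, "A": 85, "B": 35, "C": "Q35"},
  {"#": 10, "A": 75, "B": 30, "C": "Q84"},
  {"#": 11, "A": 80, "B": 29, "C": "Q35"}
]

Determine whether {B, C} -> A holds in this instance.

(B=29, C=Q22): row 1 → A = 82 ✓
(B=30, C=Q22): rows 2, 3 → A = 79, 79 ✓
(B=26, C=Q35): row 4 → A = 84 ✓
(B=35, C=Q35): rows 5, 6, 9 → A = 85, 85, 85 ✓
(B=30, C=Q84): rows 7, 10 → A = 75, 75 ✓
(B=35, C=Q84): row 8 → A = 83 ✓
(B=29, C=Q35): row 11 → A = 80 ✓
Every {B, C} value is associated with a single A value, so {B, C} -> A holds.

Yes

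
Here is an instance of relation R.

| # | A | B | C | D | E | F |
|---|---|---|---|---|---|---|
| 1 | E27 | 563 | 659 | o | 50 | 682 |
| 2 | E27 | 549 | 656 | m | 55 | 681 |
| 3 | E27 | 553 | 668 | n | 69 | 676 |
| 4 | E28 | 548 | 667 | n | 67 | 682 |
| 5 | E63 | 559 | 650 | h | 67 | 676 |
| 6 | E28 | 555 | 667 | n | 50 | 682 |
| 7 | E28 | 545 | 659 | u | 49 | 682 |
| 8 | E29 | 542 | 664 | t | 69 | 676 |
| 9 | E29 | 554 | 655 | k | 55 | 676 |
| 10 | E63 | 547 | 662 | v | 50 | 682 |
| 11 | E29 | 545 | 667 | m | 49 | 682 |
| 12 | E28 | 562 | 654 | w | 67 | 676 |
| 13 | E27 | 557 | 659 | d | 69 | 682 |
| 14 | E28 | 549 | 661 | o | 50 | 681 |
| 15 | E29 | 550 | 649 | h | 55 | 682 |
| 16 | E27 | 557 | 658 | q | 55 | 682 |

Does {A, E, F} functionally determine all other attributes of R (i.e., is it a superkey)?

Yes

All 16 rows have distinct {A, E, F} values, so {A, E, F} → (all attributes) holds and {A, E, F} is a superkey.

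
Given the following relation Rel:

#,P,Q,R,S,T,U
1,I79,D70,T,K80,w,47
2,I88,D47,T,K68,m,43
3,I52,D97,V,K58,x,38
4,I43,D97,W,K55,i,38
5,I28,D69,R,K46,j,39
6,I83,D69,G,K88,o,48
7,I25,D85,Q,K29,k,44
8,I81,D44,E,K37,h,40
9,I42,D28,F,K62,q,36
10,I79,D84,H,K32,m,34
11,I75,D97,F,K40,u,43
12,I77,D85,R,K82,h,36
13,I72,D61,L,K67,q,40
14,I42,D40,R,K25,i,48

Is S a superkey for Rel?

All 14 rows have distinct S values, so S → (all attributes) holds and S is a superkey.

Yes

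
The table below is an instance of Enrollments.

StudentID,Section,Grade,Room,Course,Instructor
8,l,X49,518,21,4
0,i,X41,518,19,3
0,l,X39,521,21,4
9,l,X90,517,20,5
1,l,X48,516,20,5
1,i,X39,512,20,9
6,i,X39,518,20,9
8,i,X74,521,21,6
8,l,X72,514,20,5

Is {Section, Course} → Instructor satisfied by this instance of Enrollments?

(Section=l, Course=21): 2 rows → Instructor = 4, 4 ✓
(Section=i, Course=19): 1 row → Instructor = 3 ✓
(Section=l, Course=20): 3 rows → Instructor = 5, 5, 5 ✓
(Section=i, Course=20): 2 rows → Instructor = 9, 9 ✓
(Section=i, Course=21): 1 row → Instructor = 6 ✓
Every {Section, Course} value is associated with a single Instructor value, so {Section, Course} → Instructor holds.

Yes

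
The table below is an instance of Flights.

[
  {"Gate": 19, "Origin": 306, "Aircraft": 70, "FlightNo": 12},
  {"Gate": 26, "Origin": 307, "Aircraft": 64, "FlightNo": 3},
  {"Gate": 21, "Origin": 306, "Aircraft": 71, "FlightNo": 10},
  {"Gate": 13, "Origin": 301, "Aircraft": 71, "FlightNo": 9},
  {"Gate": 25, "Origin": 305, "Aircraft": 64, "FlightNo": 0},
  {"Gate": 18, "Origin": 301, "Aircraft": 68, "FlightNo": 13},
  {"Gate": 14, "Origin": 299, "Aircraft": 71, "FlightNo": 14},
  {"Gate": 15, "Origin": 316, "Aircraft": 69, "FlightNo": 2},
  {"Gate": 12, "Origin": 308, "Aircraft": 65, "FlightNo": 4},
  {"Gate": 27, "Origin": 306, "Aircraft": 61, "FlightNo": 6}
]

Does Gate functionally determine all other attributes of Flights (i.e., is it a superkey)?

Yes

All 10 rows have distinct Gate values, so Gate → (all attributes) holds and Gate is a superkey.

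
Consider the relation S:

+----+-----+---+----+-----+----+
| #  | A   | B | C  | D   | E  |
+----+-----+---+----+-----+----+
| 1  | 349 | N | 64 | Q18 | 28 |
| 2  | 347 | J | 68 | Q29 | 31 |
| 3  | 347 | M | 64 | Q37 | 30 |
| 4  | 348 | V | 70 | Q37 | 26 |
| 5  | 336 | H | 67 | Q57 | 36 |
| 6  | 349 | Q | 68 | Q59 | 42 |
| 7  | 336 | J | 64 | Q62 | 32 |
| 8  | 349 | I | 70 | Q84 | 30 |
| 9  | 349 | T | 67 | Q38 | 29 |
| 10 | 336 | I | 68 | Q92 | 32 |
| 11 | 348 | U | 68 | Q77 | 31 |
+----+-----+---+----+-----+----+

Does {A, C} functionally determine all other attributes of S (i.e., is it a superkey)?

All 11 rows have distinct {A, C} values, so {A, C} → (all attributes) holds and {A, C} is a superkey.

Yes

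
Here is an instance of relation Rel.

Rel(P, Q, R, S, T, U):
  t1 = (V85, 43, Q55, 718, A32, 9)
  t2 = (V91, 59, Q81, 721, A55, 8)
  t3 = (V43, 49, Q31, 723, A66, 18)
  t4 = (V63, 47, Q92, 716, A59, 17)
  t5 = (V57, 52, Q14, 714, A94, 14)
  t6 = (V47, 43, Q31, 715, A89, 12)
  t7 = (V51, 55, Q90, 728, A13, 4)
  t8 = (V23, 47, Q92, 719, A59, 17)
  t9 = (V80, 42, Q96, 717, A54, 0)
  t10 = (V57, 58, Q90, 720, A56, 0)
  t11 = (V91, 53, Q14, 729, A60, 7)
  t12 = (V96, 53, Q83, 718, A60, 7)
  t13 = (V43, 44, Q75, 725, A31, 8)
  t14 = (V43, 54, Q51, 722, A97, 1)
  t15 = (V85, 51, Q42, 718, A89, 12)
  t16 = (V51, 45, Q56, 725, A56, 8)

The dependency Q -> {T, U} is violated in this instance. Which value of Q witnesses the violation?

Q=43: rows 1, 6 → {T,U} takes values {(A32, 9), (A89, 12)} — violation
Q=59: row 2 → {T,U} = (A55, 8) ✓
Q=49: row 3 → {T,U} = (A66, 18) ✓
Q=47: rows 4, 8 → {T,U} = (A59, 17), (A59, 17) ✓
Q=52: row 5 → {T,U} = (A94, 14) ✓
Q=55: row 7 → {T,U} = (A13, 4) ✓
Q=42: row 9 → {T,U} = (A54, 0) ✓
Q=58: row 10 → {T,U} = (A56, 0) ✓
Q=53: rows 11, 12 → {T,U} = (A60, 7), (A60, 7) ✓
Q=44: row 13 → {T,U} = (A31, 8) ✓
Q=54: row 14 → {T,U} = (A97, 1) ✓
Q=51: row 15 → {T,U} = (A89, 12) ✓
Q=45: row 16 → {T,U} = (A56, 8) ✓
The only Q value with inconsistent RHS is Q=43.

43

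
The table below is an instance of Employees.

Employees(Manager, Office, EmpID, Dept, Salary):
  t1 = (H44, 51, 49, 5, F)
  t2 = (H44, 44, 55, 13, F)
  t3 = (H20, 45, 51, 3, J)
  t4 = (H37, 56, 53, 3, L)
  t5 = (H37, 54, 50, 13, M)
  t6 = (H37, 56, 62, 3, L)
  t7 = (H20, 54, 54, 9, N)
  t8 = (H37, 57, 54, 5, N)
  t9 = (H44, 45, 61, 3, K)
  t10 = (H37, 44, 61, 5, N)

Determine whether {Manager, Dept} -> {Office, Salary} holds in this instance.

(Manager=H44, Dept=5): row 1 → {Office,Salary} = (51, F) ✓
(Manager=H44, Dept=13): row 2 → {Office,Salary} = (44, F) ✓
(Manager=H20, Dept=3): row 3 → {Office,Salary} = (45, J) ✓
(Manager=H37, Dept=3): rows 4, 6 → {Office,Salary} = (56, L), (56, L) ✓
(Manager=H37, Dept=13): row 5 → {Office,Salary} = (54, M) ✓
(Manager=H20, Dept=9): row 7 → {Office,Salary} = (54, N) ✓
(Manager=H37, Dept=5): rows 8, 10 → {Office,Salary} takes values {(57, N), (44, N)} — violation
(Manager=H44, Dept=3): row 9 → {Office,Salary} = (45, K) ✓
Two rows agree on {Manager, Dept} but differ on {Office, Salary}, so {Manager, Dept} -> {Office, Salary} does not hold.

No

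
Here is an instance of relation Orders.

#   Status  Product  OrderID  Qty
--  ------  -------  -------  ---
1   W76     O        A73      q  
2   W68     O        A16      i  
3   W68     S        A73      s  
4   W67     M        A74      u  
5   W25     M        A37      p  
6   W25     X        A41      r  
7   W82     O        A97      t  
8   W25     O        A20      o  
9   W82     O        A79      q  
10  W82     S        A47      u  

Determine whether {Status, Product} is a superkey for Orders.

Rows 7 and 9 have the same {Status, Product} value (Status=W82, Product=O) but are distinct tuples, so {Status, Product} does not determine every attribute — not a superkey.

No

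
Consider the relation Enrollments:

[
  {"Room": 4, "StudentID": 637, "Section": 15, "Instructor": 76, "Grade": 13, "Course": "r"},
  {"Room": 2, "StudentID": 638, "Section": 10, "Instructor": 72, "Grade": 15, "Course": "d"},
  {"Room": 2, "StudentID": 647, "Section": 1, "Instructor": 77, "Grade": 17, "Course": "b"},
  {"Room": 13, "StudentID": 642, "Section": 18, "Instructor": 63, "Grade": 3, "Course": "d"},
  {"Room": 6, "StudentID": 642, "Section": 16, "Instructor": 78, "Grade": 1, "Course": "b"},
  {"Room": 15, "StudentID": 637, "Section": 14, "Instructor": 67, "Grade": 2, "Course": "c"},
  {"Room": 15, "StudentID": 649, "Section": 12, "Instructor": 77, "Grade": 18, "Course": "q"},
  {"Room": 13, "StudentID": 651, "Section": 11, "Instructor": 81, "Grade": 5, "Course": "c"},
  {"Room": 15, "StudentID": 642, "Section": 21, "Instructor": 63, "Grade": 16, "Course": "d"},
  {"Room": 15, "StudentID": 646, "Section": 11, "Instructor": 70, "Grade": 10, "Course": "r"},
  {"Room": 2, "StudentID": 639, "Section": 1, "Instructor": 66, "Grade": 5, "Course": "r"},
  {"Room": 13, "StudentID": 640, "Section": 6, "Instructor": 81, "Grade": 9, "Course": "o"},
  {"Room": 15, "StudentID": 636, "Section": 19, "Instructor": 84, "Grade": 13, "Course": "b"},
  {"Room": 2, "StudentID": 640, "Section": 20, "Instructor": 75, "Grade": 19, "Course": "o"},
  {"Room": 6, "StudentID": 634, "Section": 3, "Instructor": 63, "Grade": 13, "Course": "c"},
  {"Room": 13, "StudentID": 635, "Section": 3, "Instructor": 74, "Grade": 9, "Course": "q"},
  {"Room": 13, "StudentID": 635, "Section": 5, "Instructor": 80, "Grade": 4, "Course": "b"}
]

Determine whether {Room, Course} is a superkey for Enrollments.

Yes

All 17 rows have distinct {Room, Course} values, so {Room, Course} → (all attributes) holds and {Room, Course} is a superkey.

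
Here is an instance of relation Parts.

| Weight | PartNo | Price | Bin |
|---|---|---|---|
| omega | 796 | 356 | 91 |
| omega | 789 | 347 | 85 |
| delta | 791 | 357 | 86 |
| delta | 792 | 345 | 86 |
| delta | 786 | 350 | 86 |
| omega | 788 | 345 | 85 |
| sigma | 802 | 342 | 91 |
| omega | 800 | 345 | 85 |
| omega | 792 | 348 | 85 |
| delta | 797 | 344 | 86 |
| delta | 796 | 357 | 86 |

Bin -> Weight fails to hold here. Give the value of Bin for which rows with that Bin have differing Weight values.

91

Bin=91: 2 rows → Weight takes values {omega, sigma} — violation
Bin=85: 4 rows → Weight = omega, omega, omega, omega ✓
Bin=86: 5 rows → Weight = delta, delta, delta, delta, delta ✓
The only Bin value with inconsistent Weight is Bin=91.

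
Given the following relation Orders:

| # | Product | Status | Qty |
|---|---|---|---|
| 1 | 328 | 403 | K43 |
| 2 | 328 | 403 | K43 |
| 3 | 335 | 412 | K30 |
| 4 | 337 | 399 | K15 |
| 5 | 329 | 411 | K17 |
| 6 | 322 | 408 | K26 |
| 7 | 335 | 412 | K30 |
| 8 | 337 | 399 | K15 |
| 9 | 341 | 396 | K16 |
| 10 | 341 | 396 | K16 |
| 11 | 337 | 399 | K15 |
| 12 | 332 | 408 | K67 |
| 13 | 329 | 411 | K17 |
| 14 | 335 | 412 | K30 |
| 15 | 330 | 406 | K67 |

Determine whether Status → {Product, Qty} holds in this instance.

Status=403: rows 1, 2 → {Product,Qty} = (328, K43), (328, K43) ✓
Status=412: rows 3, 7, 14 → {Product,Qty} = (335, K30), (335, K30), (335, K30) ✓
Status=399: rows 4, 8, 11 → {Product,Qty} = (337, K15), (337, K15), (337, K15) ✓
Status=411: rows 5, 13 → {Product,Qty} = (329, K17), (329, K17) ✓
Status=408: rows 6, 12 → {Product,Qty} takes values {(322, K26), (332, K67)} — violation
Status=396: rows 9, 10 → {Product,Qty} = (341, K16), (341, K16) ✓
Status=406: row 15 → {Product,Qty} = (330, K67) ✓
Two rows agree on Status but differ on {Product, Qty}, so Status → {Product, Qty} does not hold.

No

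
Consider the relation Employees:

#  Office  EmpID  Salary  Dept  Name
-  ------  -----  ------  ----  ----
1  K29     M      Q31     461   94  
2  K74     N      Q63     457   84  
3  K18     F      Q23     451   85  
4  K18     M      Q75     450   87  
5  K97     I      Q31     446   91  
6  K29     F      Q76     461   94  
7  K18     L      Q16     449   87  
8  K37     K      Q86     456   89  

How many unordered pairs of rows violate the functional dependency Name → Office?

Name=94: all 2 rows agree on Office — 0 pairs.
Name=87: all 2 rows agree on Office — 0 pairs.

0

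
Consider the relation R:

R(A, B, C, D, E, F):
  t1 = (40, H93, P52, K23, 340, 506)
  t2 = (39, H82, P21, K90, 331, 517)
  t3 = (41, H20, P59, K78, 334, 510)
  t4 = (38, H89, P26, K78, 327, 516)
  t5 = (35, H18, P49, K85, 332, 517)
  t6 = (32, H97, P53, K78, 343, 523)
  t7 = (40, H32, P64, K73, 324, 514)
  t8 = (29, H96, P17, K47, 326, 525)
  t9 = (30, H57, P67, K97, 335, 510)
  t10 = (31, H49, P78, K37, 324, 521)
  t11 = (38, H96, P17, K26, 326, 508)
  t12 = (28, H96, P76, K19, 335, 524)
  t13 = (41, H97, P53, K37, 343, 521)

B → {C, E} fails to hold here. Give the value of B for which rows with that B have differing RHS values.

B=H93: row 1 → {C,E} = (P52, 340) ✓
B=H82: row 2 → {C,E} = (P21, 331) ✓
B=H20: row 3 → {C,E} = (P59, 334) ✓
B=H89: row 4 → {C,E} = (P26, 327) ✓
B=H18: row 5 → {C,E} = (P49, 332) ✓
B=H97: rows 6, 13 → {C,E} = (P53, 343), (P53, 343) ✓
B=H32: row 7 → {C,E} = (P64, 324) ✓
B=H96: rows 8, 11, 12 → {C,E} takes values {(P17, 326), (P76, 335)} — violation
B=H57: row 9 → {C,E} = (P67, 335) ✓
B=H49: row 10 → {C,E} = (P78, 324) ✓
The only B value with inconsistent RHS is B=H96.

H96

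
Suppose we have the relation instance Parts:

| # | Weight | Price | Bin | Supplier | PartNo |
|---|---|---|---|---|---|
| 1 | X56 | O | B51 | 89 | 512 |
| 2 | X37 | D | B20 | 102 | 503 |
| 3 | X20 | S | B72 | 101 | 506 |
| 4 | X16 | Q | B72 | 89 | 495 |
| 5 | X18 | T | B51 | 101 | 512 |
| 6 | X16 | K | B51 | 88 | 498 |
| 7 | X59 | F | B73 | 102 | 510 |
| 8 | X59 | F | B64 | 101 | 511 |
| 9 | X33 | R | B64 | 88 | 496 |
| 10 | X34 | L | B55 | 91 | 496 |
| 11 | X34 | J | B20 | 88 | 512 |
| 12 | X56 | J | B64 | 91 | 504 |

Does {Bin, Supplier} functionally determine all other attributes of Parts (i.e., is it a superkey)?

All 12 rows have distinct {Bin, Supplier} values, so {Bin, Supplier} → (all attributes) holds and {Bin, Supplier} is a superkey.

Yes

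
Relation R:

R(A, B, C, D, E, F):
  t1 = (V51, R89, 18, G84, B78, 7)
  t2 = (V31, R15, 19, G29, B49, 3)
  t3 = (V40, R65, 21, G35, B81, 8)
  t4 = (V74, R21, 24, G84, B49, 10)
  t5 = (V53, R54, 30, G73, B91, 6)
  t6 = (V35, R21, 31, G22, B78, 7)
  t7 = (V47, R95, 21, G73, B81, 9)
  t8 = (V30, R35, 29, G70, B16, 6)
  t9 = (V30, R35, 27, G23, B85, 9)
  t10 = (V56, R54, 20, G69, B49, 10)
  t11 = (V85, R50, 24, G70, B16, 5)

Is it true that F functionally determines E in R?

F=7: rows 1, 6 → E = B78, B78 ✓
F=3: row 2 → E = B49 ✓
F=8: row 3 → E = B81 ✓
F=10: rows 4, 10 → E = B49, B49 ✓
F=6: rows 5, 8 → E takes values {B91, B16} — violation
F=9: rows 7, 9 → E takes values {B81, B85} — violation
F=5: row 11 → E = B16 ✓
Two rows agree on F but differ on E, so F -> E does not hold.

No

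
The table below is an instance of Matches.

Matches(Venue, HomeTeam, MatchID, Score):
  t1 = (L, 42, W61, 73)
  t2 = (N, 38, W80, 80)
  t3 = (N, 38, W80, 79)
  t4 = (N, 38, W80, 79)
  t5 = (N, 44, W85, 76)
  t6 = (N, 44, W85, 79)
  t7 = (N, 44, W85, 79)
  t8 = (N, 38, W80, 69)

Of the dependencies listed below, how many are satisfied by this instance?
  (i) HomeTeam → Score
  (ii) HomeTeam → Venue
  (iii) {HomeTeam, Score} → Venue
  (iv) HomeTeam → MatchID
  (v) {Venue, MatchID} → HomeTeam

4

(i) HomeTeam → Score: HomeTeam=38: rows 2, 3, 4, 8 → Score takes values {80, 79, 69} — violation; HomeTeam=44: rows 5, 6, 7 → Score takes values {76, 79} — violation — fails.
(ii) HomeTeam → Venue: every LHS value maps to a single RHS value — holds.
(iii) {HomeTeam, Score} → Venue: every LHS value maps to a single RHS value — holds.
(iv) HomeTeam → MatchID: every LHS value maps to a single RHS value — holds.
(v) {Venue, MatchID} → HomeTeam: every LHS value maps to a single RHS value — holds.
4 of the 5 dependencies hold.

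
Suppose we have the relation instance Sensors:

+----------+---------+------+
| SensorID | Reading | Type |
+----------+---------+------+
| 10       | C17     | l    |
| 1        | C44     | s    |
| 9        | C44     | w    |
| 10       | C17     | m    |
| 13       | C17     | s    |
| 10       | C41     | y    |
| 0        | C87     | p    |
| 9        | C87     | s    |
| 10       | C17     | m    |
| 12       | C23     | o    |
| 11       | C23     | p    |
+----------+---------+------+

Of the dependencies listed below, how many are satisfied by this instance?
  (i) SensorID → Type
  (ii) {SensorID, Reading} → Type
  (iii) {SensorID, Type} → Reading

(i) SensorID → Type: SensorID=10: 4 rows → Type takes values {l, m, y} — violation; SensorID=9: 2 rows → Type takes values {w, s} — violation — fails.
(ii) {SensorID, Reading} → Type: (SensorID=10, Reading=C17): 3 rows → Type takes values {l, m} — violation — fails.
(iii) {SensorID, Type} → Reading: every LHS value maps to a single RHS value — holds.
1 of the 3 dependencies holds.

1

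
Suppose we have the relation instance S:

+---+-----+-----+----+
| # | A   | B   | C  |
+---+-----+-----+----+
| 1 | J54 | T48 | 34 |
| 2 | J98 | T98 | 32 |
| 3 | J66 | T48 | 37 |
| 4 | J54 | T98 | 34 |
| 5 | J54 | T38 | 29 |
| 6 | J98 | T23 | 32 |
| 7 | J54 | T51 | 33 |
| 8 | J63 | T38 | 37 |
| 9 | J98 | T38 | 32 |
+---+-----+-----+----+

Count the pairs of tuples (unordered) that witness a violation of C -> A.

C=34: all 2 rows agree on A — 0 pairs.
C=32: all 3 rows agree on A — 0 pairs.
C=37: violating pairs (3,8) — 1 pair.

1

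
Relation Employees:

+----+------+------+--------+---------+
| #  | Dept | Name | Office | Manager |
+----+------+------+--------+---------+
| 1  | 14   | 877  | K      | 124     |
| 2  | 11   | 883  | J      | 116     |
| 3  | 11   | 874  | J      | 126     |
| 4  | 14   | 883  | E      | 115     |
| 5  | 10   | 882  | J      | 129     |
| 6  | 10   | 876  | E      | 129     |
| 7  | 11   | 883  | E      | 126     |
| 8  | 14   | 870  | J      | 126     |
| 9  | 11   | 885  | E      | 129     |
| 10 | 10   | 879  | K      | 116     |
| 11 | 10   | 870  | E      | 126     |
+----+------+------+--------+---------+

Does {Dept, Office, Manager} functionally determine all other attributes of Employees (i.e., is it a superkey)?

All 11 rows have distinct {Dept, Office, Manager} values, so {Dept, Office, Manager} → (all attributes) holds and {Dept, Office, Manager} is a superkey.

Yes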